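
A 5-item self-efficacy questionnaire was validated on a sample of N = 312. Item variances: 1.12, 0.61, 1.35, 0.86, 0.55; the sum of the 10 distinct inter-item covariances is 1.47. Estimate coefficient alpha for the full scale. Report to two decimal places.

Σσᵢ² = 1.12 + 0.61 + 1.35 + 0.86 + 0.55 = 4.49
Sum of distinct covariances = 1.47
σ²_total = Σσᵢ² + 2·Σcov = 4.49 + 2 × 1.47 = 7.43
α = (5/4)·(1 − 4.49/7.43) = 0.49

α = 0.49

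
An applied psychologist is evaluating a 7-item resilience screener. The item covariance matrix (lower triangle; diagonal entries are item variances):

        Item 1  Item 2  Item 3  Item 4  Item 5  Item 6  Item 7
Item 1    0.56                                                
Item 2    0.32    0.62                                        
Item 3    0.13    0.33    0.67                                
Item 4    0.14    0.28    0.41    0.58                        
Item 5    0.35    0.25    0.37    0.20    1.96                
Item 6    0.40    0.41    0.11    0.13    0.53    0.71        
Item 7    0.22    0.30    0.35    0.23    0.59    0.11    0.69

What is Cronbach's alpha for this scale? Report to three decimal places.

Cronbach's alpha = 0.794

ΣVar(i) = 0.56 + 0.62 + 0.67 + 0.58 + 1.96 + 0.71 + 0.69 = 5.79
Σ_{i<j} σ_ij = 6.16
σ²_total = 5.79 + 2 × 6.16 = 18.11
α = (k/(k−1))·(1 − ΣVar(i)/σ²_total) = (7/6)·(1 − 5.79/18.11) = 0.794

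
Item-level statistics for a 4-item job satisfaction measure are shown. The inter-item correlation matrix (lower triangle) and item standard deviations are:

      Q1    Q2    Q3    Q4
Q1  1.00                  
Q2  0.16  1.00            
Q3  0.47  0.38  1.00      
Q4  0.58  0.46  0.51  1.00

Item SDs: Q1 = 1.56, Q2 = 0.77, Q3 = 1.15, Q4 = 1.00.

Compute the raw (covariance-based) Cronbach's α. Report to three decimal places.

α = 0.728

Σσ²ᵢ = 1.56² + 0.77² + 1.15² + 1.00² = 5.3490
Covariances σ_ij = r_ij · s_i · s_j:
  σ(Q1,Q2) = 0.16 × 1.56 × 0.77 = 0.1922
  σ(Q1,Q3) = 0.47 × 1.56 × 1.15 = 0.8432
  σ(Q1,Q4) = 0.58 × 1.56 × 1.00 = 0.9048
  σ(Q2,Q3) = 0.38 × 0.77 × 1.15 = 0.3365
  σ(Q2,Q4) = 0.46 × 0.77 × 1.00 = 0.3542
  σ(Q3,Q4) = 0.51 × 1.15 × 1.00 = 0.5865
σ²_T = Σσ²ᵢ + 2·Σσ_ij = 5.3490 + 2 × 3.2174 = 11.7838
α = (4/3)·(1 − 5.3490/11.7838) = 0.728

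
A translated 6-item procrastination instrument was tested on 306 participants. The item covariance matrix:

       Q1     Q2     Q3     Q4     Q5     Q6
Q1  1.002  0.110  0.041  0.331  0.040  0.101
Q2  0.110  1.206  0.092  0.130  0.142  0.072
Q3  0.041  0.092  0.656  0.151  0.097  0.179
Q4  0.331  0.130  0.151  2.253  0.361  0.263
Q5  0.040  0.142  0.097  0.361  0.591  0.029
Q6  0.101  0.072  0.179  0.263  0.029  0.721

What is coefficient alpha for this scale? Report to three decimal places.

α = 0.479

ΣVar(i) = 1.002 + 1.206 + 0.656 + 2.253 + 0.591 + 0.721 = 6.429
Sum of off-diagonal covariances = 2.139
σ²_T = 6.429 + 2 × 2.139 = 10.707
α = (k/(k−1))·(1 − ΣVar(i)/σ²_T) = (6/5)·(1 − 6.429/10.707) = 0.479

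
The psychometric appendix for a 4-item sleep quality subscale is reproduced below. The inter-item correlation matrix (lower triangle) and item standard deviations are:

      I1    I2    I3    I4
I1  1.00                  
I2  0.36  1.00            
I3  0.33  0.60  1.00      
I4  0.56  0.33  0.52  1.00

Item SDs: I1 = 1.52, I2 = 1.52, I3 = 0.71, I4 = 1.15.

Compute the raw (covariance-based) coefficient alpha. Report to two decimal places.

Σσ²ᵢ = 1.52² + 1.52² + 0.71² + 1.15² = 6.4474
Covariances σ_ij = r_ij · s_i · s_j:
  σ(I1,I2) = 0.36 × 1.52 × 1.52 = 0.8317
  σ(I1,I3) = 0.33 × 1.52 × 0.71 = 0.3561
  σ(I1,I4) = 0.56 × 1.52 × 1.15 = 0.9789
  σ(I2,I3) = 0.60 × 1.52 × 0.71 = 0.6475
  σ(I2,I4) = 0.33 × 1.52 × 1.15 = 0.5768
  σ(I3,I4) = 0.52 × 0.71 × 1.15 = 0.4246
σ²_T = Σσ²ᵢ + 2·Σσ_ij = 6.4474 + 2 × 3.8156 = 14.0786
α = (4/3)·(1 − 6.4474/14.0786) = 0.72

α = 0.72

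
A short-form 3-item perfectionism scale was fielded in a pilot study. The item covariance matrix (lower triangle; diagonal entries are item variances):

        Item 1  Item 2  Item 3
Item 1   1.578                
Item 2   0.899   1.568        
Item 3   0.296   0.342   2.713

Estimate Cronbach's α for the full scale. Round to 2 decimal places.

α = 0.52

ΣVar(i) = 1.578 + 1.568 + 2.713 = 5.859
Sum of off-diagonal covariances = 1.537
σ²_total = 5.859 + 2 × 1.537 = 8.933
α = (k/(k−1))·(1 − ΣVar(i)/σ²_total) = (3/2)·(1 − 5.859/8.933) = 0.52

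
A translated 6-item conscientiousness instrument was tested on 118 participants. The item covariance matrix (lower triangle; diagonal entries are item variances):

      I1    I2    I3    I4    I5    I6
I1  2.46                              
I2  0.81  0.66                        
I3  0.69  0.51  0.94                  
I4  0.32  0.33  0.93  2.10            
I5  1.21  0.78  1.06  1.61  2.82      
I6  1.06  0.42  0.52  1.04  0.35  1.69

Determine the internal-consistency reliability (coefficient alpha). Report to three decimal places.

sum of item variances = 2.46 + 0.66 + 0.94 + 2.10 + 2.82 + 1.69 = 10.67
Σ_{i<j} σ_ij = 11.64
σ²_T = 10.67 + 2 × 11.64 = 33.95
α = (k/(k−1))·(1 − sum of item variances/σ²_T) = (6/5)·(1 − 10.67/33.95) = 0.823

coefficient alpha = 0.823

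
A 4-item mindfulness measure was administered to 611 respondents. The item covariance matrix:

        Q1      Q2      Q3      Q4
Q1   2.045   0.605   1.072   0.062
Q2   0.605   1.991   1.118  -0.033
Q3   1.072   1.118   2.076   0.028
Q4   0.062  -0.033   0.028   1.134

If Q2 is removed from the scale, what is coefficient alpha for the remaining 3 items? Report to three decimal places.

α = 0.460

Remaining items: Q1, Q3, Q4 (k = 3).
Σσ²ᵢ = 2.045 + 2.076 + 1.134 = 5.255
σ²_total = 5.255 + 2 × 1.162 = 7.579
α (item deleted) = (3/2)·(1 − 5.255/7.579) = 0.460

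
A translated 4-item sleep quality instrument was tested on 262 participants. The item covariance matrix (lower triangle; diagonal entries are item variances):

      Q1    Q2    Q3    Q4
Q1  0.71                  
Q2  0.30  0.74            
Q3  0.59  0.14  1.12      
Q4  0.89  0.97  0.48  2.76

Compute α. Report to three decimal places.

ΣVar(i) = 0.71 + 0.74 + 1.12 + 2.76 = 5.33
Sum of the distinct covariances = 3.37
total variance = 5.33 + 2 × 3.37 = 12.07
α = (k/(k−1))·(1 − ΣVar(i)/total variance) = (4/3)·(1 − 5.33/12.07) = 0.745

α = 0.745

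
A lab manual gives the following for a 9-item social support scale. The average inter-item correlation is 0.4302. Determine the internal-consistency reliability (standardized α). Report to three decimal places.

Standardized α = k·r̄ / (1 + (k−1)·r̄) = 9 × 0.4302 / (1 + 8 × 0.4302)
  = 3.8718 / 4.4416 = 0.872

standardized α = 0.872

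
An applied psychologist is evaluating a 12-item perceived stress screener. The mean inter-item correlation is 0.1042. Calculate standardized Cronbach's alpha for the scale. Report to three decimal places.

standardized Cronbach's alpha = 0.583

Standardized α = k·r̄ / (1 + (k−1)·r̄) = 12 × 0.1042 / (1 + 11 × 0.1042)
  = 1.2504 / 2.1462 = 0.583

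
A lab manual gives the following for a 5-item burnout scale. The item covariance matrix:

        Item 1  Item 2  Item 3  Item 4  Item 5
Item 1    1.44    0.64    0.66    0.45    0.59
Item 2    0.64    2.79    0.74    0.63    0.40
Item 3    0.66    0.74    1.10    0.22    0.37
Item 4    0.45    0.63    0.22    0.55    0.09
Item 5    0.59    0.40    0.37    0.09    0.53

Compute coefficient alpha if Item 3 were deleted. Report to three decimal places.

α = 0.684

Remaining items: Item 1, Item 2, Item 4, Item 5 (k = 4).
Σσᵢ² = 1.44 + 2.79 + 0.55 + 0.53 = 5.31
σ²_total = 5.31 + 2 × 2.80 = 10.91
α (item deleted) = (4/3)·(1 − 5.31/10.91) = 0.684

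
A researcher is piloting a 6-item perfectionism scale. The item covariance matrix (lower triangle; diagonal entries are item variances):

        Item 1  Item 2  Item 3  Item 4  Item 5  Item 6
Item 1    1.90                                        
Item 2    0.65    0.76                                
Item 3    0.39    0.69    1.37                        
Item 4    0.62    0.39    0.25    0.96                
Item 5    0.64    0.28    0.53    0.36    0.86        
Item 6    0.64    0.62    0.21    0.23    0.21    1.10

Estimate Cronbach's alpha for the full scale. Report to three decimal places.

α = 0.791

sum of item variances = 1.90 + 0.76 + 1.37 + 0.96 + 0.86 + 1.10 = 6.95
Sum of the distinct covariances = 6.71
total variance = 6.95 + 2 × 6.71 = 20.37
α = (k/(k−1))·(1 − sum of item variances/total variance) = (6/5)·(1 − 6.95/20.37) = 0.791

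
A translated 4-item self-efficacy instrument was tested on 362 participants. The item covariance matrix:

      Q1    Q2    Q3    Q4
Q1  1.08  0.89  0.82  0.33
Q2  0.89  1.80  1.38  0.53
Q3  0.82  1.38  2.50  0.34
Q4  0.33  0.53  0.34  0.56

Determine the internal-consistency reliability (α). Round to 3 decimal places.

α = 0.788

Σσ²ᵢ = 1.08 + 1.80 + 2.50 + 0.56 = 5.94
Σ_{i<j} σ_ij = 4.29
Var(T) = 5.94 + 2 × 4.29 = 14.52
α = (k/(k−1))·(1 − Σσ²ᵢ/Var(T)) = (4/3)·(1 − 5.94/14.52) = 0.788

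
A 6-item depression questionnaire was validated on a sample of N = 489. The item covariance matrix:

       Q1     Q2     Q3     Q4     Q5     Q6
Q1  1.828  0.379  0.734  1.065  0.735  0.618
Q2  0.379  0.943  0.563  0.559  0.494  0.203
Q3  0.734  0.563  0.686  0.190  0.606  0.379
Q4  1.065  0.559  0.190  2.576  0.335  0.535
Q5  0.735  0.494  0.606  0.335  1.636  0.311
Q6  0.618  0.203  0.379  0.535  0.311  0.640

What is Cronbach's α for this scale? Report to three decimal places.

Cronbach's α = 0.780

Σσᵢ² = 1.828 + 0.943 + 0.686 + 2.576 + 1.636 + 0.640 = 8.309
Sum of off-diagonal covariances = 7.706
σ²_total = 8.309 + 2 × 7.706 = 23.721
α = (k/(k−1))·(1 − Σσᵢ²/σ²_total) = (6/5)·(1 − 8.309/23.721) = 0.780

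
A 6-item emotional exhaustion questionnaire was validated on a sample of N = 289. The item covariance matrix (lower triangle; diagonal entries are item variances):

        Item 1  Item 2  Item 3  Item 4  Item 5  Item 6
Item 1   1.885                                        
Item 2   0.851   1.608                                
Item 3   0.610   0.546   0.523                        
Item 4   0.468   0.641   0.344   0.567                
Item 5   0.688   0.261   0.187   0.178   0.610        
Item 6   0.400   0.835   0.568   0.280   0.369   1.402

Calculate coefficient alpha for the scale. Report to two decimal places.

coefficient alpha = 0.82

sum of item variances = 1.885 + 1.608 + 0.523 + 0.567 + 0.610 + 1.402 = 6.595
Sum of the distinct covariances = 7.226
Var(T) = 6.595 + 2 × 7.226 = 21.047
α = (k/(k−1))·(1 − sum of item variances/Var(T)) = (6/5)·(1 − 6.595/21.047) = 0.82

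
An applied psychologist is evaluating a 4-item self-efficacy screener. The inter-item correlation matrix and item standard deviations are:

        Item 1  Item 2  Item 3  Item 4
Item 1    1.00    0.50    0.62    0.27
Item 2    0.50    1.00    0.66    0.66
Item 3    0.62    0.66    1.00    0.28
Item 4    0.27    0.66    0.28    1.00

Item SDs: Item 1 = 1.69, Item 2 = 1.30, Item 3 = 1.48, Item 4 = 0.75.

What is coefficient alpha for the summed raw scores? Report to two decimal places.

coefficient alpha = 0.78

Σσ²ᵢ = 1.69² + 1.30² + 1.48² + 0.75² = 7.2990
Covariances σ_ij = r_ij · s_i · s_j:
  σ(Item 1,Item 2) = 0.50 × 1.69 × 1.30 = 1.0985
  σ(Item 1,Item 3) = 0.62 × 1.69 × 1.48 = 1.5507
  σ(Item 1,Item 4) = 0.27 × 1.69 × 0.75 = 0.3422
  σ(Item 2,Item 3) = 0.66 × 1.30 × 1.48 = 1.2698
  σ(Item 2,Item 4) = 0.66 × 1.30 × 0.75 = 0.6435
  σ(Item 3,Item 4) = 0.28 × 1.48 × 0.75 = 0.3108
σ²_T = Σσ²ᵢ + 2·Σσ_ij = 7.2990 + 2 × 5.2155 = 17.7300
α = (4/3)·(1 − 7.2990/17.7300) = 0.78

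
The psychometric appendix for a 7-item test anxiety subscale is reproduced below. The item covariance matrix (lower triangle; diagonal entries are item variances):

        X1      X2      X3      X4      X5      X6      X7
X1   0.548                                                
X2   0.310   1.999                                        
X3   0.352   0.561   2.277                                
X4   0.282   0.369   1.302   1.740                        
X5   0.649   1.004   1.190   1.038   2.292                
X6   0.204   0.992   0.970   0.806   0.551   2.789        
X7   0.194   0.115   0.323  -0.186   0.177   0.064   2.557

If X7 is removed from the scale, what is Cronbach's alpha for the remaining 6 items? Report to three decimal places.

Remaining items: X1, X2, X3, X4, X5, X6 (k = 6).
ΣVar(i) = 0.548 + 1.999 + 2.277 + 1.740 + 2.292 + 2.789 = 11.645
σ²_T = 11.645 + 2 × 10.580 = 32.805
α (item deleted) = (6/5)·(1 − 11.645/32.805) = 0.774

α = 0.774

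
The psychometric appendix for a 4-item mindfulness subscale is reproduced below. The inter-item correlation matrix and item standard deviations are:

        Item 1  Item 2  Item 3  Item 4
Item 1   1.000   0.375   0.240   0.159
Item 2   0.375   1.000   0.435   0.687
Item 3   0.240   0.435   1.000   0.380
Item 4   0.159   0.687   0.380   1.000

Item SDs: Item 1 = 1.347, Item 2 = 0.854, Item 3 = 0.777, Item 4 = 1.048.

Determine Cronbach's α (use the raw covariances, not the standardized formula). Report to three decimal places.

Σσ²ᵢ = 1.347² + 0.854² + 0.777² + 1.048² = 4.2458
Covariances σ_ij = r_ij · s_i · s_j:
  σ(Item 1,Item 2) = 0.375 × 1.347 × 0.854 = 0.4314
  σ(Item 1,Item 3) = 0.240 × 1.347 × 0.777 = 0.2512
  σ(Item 1,Item 4) = 0.159 × 1.347 × 1.048 = 0.2245
  σ(Item 2,Item 3) = 0.435 × 0.854 × 0.777 = 0.2886
  σ(Item 2,Item 4) = 0.687 × 0.854 × 1.048 = 0.6149
  σ(Item 3,Item 4) = 0.380 × 0.777 × 1.048 = 0.3094
σ²_T = Σσ²ᵢ + 2·Σσ_ij = 4.2458 + 2 × 2.1200 = 8.4858
α = (4/3)·(1 − 4.2458/8.4858) = 0.666

Cronbach's α = 0.666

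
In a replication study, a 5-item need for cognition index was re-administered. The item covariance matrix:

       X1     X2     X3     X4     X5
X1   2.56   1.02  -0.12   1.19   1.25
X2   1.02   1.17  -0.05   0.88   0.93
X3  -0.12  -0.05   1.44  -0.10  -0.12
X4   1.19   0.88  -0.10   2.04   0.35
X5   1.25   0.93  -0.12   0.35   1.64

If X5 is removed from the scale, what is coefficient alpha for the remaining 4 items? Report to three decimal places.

Remaining items: X1, X2, X3, X4 (k = 4).
Σσ²ᵢ = 2.56 + 1.17 + 1.44 + 2.04 = 7.21
σ²_total = 7.21 + 2 × 2.82 = 12.85
α (item deleted) = (4/3)·(1 − 7.21/12.85) = 0.585

α = 0.585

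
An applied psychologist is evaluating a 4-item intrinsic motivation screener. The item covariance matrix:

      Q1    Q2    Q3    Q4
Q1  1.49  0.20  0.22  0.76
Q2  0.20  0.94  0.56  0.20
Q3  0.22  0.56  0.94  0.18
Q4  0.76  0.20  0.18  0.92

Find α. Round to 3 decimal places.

α = 0.663

ΣVar(i) = 1.49 + 0.94 + 0.94 + 0.92 = 4.29
Sum of off-diagonal covariances = 2.12
total variance = 4.29 + 2 × 2.12 = 8.53
α = (k/(k−1))·(1 − ΣVar(i)/total variance) = (4/3)·(1 − 4.29/8.53) = 0.663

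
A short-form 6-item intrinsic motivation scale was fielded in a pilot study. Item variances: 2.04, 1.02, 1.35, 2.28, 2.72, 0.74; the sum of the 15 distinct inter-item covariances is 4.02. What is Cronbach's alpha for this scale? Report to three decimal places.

Cronbach's alpha = 0.530

sum of item variances = 2.04 + 1.02 + 1.35 + 2.28 + 2.72 + 0.74 = 10.15
Sum of distinct covariances = 4.02
total variance = sum of item variances + 2·Σcov = 10.15 + 2 × 4.02 = 18.19
α = (6/5)·(1 − 10.15/18.19) = 0.530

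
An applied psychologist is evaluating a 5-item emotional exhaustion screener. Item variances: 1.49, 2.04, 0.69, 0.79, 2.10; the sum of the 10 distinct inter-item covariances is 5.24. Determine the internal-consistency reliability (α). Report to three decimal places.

α = 0.745

ΣVar(i) = 1.49 + 2.04 + 0.69 + 0.79 + 2.10 = 7.11
Sum of distinct covariances = 5.24
σ²_T = ΣVar(i) + 2·Σcov = 7.11 + 2 × 5.24 = 17.59
α = (5/4)·(1 − 7.11/17.59) = 0.745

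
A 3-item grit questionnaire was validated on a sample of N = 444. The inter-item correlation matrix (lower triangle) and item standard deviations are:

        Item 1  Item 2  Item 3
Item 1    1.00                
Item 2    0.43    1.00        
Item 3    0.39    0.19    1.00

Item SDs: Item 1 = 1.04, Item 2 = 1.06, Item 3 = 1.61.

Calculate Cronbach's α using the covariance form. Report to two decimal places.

α = 0.57

Σσ²ᵢ = 1.04² + 1.06² + 1.61² = 4.7973
Covariances σ_ij = r_ij · s_i · s_j:
  σ(Item 1,Item 2) = 0.43 × 1.04 × 1.06 = 0.4740
  σ(Item 1,Item 3) = 0.39 × 1.04 × 1.61 = 0.6530
  σ(Item 2,Item 3) = 0.19 × 1.06 × 1.61 = 0.3243
σ²_T = Σσ²ᵢ + 2·Σσ_ij = 4.7973 + 2 × 1.4513 = 7.6999
α = (3/2)·(1 − 4.7973/7.6999) = 0.57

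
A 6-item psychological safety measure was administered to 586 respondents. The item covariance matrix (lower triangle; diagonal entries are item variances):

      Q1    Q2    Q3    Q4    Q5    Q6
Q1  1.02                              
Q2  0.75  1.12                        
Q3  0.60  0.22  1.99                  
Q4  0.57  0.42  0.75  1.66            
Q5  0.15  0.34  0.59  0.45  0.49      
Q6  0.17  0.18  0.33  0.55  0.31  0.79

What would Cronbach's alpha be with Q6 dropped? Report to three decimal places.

Cronbach's alpha = 0.758

Remaining items: Q1, Q2, Q3, Q4, Q5 (k = 5).
ΣVar(i) = 1.02 + 1.12 + 1.99 + 1.66 + 0.49 = 6.28
Var(T) = 6.28 + 2 × 4.84 = 15.96
α (item deleted) = (5/4)·(1 − 6.28/15.96) = 0.758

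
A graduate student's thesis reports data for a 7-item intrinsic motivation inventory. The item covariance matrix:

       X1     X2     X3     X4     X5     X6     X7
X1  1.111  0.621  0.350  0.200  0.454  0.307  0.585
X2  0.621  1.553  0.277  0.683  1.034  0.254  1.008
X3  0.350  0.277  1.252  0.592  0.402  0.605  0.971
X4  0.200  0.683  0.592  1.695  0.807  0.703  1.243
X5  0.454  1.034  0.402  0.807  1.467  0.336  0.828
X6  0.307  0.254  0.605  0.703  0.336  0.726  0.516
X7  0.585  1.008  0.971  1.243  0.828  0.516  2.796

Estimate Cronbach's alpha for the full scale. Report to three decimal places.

Σσ²ᵢ = 1.111 + 1.553 + 1.252 + 1.695 + 1.467 + 0.726 + 2.796 = 10.600
Sum of off-diagonal covariances = 12.776
total variance = 10.600 + 2 × 12.776 = 36.152
α = (k/(k−1))·(1 − Σσ²ᵢ/total variance) = (7/6)·(1 − 10.600/36.152) = 0.825

α = 0.825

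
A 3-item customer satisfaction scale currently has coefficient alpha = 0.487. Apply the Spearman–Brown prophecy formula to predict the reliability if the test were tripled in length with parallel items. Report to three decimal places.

Length factor m = 3
α' = m·α / (1 + (m−1)·α)
   = 3 × 0.487 / (1 + (3 − 1) × 0.487)
   = 1.4610 / 1.9740 = 0.740

predicted reliability = 0.740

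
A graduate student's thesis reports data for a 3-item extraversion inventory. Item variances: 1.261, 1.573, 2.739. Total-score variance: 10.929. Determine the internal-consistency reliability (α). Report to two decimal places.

sum of item variances = 1.261 + 1.573 + 2.739 = 5.573
α = (k/(k−1))·(1 − sum of item variances/Var(T)) = (3/2)·(1 − 5.573/10.929) = 0.74

α = 0.74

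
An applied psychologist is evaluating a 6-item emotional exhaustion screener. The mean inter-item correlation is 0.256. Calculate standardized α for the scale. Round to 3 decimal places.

standardized α = 0.674

Standardized α = k·r̄ / (1 + (k−1)·r̄) = 6 × 0.256 / (1 + 5 × 0.256)
  = 1.5360 / 2.2800 = 0.674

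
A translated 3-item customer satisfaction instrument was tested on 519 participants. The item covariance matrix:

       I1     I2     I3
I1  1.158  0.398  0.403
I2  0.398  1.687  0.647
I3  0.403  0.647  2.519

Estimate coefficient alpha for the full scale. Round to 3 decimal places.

coefficient alpha = 0.526

ΣVar(i) = 1.158 + 1.687 + 2.519 = 5.364
Sum of off-diagonal covariances = 1.448
σ²_T = 5.364 + 2 × 1.448 = 8.260
α = (k/(k−1))·(1 − ΣVar(i)/σ²_T) = (3/2)·(1 − 5.364/8.260) = 0.526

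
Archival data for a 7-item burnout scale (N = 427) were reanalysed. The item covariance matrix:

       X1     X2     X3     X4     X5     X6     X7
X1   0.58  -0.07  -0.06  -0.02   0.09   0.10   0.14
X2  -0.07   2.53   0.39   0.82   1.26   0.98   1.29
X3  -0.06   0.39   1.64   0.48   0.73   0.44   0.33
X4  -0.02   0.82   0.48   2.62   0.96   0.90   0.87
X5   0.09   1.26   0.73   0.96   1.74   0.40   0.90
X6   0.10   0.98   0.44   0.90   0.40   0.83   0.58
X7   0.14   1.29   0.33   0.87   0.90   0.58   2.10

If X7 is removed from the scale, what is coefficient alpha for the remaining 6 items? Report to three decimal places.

Remaining items: X1, X2, X3, X4, X5, X6 (k = 6).
Σσᵢ² = 0.58 + 2.53 + 1.64 + 2.62 + 1.74 + 0.83 = 9.94
total variance = 9.94 + 2 × 7.40 = 24.74
α (item deleted) = (6/5)·(1 − 9.94/24.74) = 0.718

coefficient alpha = 0.718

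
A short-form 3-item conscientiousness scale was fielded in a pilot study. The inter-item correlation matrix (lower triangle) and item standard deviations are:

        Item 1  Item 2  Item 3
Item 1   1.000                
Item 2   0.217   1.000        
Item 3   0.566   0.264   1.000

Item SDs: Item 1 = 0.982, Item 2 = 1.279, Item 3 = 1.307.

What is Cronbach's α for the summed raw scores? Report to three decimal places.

α = 0.601

Σσ²ᵢ = 0.982² + 1.279² + 1.307² = 4.3084
Covariances σ_ij = r_ij · s_i · s_j:
  σ(Item 1,Item 2) = 0.217 × 0.982 × 1.279 = 0.2725
  σ(Item 1,Item 3) = 0.566 × 0.982 × 1.307 = 0.7264
  σ(Item 2,Item 3) = 0.264 × 1.279 × 1.307 = 0.4413
σ²_T = Σσ²ᵢ + 2·Σσ_ij = 4.3084 + 2 × 1.4402 = 7.1888
α = (3/2)·(1 − 4.3084/7.1888) = 0.601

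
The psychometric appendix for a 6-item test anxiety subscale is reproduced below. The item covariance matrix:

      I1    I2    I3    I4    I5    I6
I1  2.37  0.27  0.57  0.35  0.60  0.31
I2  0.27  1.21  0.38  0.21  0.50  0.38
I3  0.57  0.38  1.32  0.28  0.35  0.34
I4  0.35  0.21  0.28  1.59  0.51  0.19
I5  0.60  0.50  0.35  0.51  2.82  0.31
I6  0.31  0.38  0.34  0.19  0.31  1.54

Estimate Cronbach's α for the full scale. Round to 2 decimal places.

α = 0.61

sum of item variances = 2.37 + 1.21 + 1.32 + 1.59 + 2.82 + 1.54 = 10.85
Σ_{i<j} σ_ij = 5.55
Var(T) = 10.85 + 2 × 5.55 = 21.95
α = (k/(k−1))·(1 − sum of item variances/Var(T)) = (6/5)·(1 − 10.85/21.95) = 0.61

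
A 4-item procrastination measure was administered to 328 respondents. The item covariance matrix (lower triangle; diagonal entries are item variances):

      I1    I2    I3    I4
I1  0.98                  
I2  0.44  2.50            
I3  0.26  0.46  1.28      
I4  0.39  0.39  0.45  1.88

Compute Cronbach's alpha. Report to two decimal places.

Cronbach's alpha = 0.56

Σσ²ᵢ = 0.98 + 2.50 + 1.28 + 1.88 = 6.64
Sum of the distinct covariances = 2.39
Var(T) = 6.64 + 2 × 2.39 = 11.42
α = (k/(k−1))·(1 − Σσ²ᵢ/Var(T)) = (4/3)·(1 − 6.64/11.42) = 0.56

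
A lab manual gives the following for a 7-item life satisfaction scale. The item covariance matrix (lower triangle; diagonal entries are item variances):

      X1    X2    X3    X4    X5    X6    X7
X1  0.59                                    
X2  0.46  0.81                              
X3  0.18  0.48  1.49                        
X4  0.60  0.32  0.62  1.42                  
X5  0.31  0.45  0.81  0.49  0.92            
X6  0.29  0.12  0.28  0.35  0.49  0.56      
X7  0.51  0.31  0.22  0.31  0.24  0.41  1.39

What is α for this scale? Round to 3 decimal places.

Σσᵢ² = 0.59 + 0.81 + 1.49 + 1.42 + 0.92 + 0.56 + 1.39 = 7.18
Sum of off-diagonal covariances = 8.25
Var(T) = 7.18 + 2 × 8.25 = 23.68
α = (k/(k−1))·(1 − Σσᵢ²/Var(T)) = (7/6)·(1 − 7.18/23.68) = 0.813

α = 0.813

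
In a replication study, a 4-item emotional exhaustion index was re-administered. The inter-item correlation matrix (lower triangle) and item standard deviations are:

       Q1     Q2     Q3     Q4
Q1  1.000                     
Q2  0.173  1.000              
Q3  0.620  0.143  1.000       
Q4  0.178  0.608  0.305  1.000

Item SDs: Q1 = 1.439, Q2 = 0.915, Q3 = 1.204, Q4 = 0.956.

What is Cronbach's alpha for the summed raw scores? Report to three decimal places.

Σσ²ᵢ = 1.439² + 0.915² + 1.204² + 0.956² = 5.2715
Covariances σ_ij = r_ij · s_i · s_j:
  σ(Q1,Q2) = 0.173 × 1.439 × 0.915 = 0.2278
  σ(Q1,Q3) = 0.620 × 1.439 × 1.204 = 1.0742
  σ(Q1,Q4) = 0.178 × 1.439 × 0.956 = 0.2449
  σ(Q2,Q3) = 0.143 × 0.915 × 1.204 = 0.1575
  σ(Q2,Q4) = 0.608 × 0.915 × 0.956 = 0.5318
  σ(Q3,Q4) = 0.305 × 1.204 × 0.956 = 0.3511
σ²_T = Σσ²ᵢ + 2·Σσ_ij = 5.2715 + 2 × 2.5873 = 10.4461
α = (4/3)·(1 − 5.2715/10.4461) = 0.660

α = 0.660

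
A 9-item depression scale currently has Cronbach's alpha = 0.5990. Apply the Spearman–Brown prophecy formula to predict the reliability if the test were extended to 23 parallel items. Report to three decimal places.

predicted reliability = 0.792

Length factor m = 23/9 = 2.5556
α' = m·α / (1 + (m−1)·α)
   = 23/9 × 0.5990 / (1 + (23/9 − 1) × 0.5990)
   = 1.5308 / 1.9318 = 0.792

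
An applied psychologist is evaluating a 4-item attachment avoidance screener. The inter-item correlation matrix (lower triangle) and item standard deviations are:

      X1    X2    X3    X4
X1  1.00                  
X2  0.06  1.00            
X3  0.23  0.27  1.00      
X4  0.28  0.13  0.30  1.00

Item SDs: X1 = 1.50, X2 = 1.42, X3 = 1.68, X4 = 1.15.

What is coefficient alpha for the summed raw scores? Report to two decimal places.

α = 0.51

Σσ²ᵢ = 1.50² + 1.42² + 1.68² + 1.15² = 8.4113
Covariances σ_ij = r_ij · s_i · s_j:
  σ(X1,X2) = 0.06 × 1.50 × 1.42 = 0.1278
  σ(X1,X3) = 0.23 × 1.50 × 1.68 = 0.5796
  σ(X1,X4) = 0.28 × 1.50 × 1.15 = 0.4830
  σ(X2,X3) = 0.27 × 1.42 × 1.68 = 0.6441
  σ(X2,X4) = 0.13 × 1.42 × 1.15 = 0.2123
  σ(X3,X4) = 0.30 × 1.68 × 1.15 = 0.5796
σ²_T = Σσ²ᵢ + 2·Σσ_ij = 8.4113 + 2 × 2.6264 = 13.6641
α = (4/3)·(1 − 8.4113/13.6641) = 0.51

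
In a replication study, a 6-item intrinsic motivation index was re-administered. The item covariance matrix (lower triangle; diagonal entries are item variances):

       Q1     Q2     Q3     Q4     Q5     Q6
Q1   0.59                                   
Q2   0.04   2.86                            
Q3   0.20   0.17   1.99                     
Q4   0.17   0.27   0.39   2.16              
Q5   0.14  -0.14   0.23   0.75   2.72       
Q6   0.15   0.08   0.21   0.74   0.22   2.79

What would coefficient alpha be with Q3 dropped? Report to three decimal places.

Remaining items: Q1, Q2, Q4, Q5, Q6 (k = 5).
Σσᵢ² = 0.59 + 2.86 + 2.16 + 2.72 + 2.79 = 11.12
σ²_total = 11.12 + 2 × 2.42 = 15.96
α (item deleted) = (5/4)·(1 − 11.12/15.96) = 0.379

coefficient alpha = 0.379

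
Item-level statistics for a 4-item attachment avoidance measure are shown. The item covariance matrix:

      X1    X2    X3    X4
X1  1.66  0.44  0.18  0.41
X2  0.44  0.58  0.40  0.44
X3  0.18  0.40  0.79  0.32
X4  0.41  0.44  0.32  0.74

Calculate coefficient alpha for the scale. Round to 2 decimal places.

Σσᵢ² = 1.66 + 0.58 + 0.79 + 0.74 = 3.77
Σ_{i<j} σ_ij = 2.19
Var(T) = 3.77 + 2 × 2.19 = 8.15
α = (k/(k−1))·(1 − Σσᵢ²/Var(T)) = (4/3)·(1 − 3.77/8.15) = 0.72

coefficient alpha = 0.72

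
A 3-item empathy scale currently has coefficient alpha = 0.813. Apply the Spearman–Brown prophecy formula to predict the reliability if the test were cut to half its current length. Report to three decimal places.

predicted reliability = 0.685

Length factor m = 1/2
α' = m·α / (1 − (1−m)·α)
   = 1/2 × 0.813 / (1 − (1 − 1/2) × 0.813)
   = 0.4065 / 0.5935 = 0.685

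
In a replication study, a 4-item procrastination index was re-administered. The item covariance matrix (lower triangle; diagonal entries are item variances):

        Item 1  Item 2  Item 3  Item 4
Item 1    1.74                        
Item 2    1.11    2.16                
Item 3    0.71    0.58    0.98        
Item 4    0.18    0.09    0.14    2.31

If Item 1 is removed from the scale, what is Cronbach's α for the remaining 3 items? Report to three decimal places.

α = 0.344

Remaining items: Item 2, Item 3, Item 4 (k = 3).
sum of item variances = 2.16 + 0.98 + 2.31 = 5.45
σ²_total = 5.45 + 2 × 0.81 = 7.07
α (item deleted) = (3/2)·(1 − 5.45/7.07) = 0.344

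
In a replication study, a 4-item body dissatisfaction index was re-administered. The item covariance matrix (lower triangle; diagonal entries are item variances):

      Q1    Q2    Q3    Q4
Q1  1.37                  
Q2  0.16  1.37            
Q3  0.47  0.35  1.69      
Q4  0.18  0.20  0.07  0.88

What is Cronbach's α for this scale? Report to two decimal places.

Σσ²ᵢ = 1.37 + 1.37 + 1.69 + 0.88 = 5.31
Sum of off-diagonal covariances = 1.43
σ²_T = 5.31 + 2 × 1.43 = 8.17
α = (k/(k−1))·(1 − Σσ²ᵢ/σ²_T) = (4/3)·(1 − 5.31/8.17) = 0.47

Cronbach's α = 0.47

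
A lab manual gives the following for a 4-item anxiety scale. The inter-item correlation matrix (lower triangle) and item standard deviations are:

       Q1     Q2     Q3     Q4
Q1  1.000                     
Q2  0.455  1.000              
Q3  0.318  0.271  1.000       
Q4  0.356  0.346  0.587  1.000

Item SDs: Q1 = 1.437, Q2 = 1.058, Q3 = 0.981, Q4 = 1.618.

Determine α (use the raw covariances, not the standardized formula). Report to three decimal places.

α = 0.703

Σσ²ᵢ = 1.437² + 1.058² + 0.981² + 1.618² = 6.7646
Covariances σ_ij = r_ij · s_i · s_j:
  σ(Q1,Q2) = 0.455 × 1.437 × 1.058 = 0.6918
  σ(Q1,Q3) = 0.318 × 1.437 × 0.981 = 0.4483
  σ(Q1,Q4) = 0.356 × 1.437 × 1.618 = 0.8277
  σ(Q2,Q3) = 0.271 × 1.058 × 0.981 = 0.2813
  σ(Q2,Q4) = 0.346 × 1.058 × 1.618 = 0.5923
  σ(Q3,Q4) = 0.587 × 0.981 × 1.618 = 0.9317
σ²_T = Σσ²ᵢ + 2·Σσ_ij = 6.7646 + 2 × 3.7731 = 14.3108
α = (4/3)·(1 − 6.7646/14.3108) = 0.703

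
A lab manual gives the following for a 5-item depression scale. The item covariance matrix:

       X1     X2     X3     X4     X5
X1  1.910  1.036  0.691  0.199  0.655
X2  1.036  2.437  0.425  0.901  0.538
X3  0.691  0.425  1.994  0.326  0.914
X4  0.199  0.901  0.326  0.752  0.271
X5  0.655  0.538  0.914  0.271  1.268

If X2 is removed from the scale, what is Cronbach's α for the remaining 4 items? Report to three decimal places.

α = 0.677

Remaining items: X1, X3, X4, X5 (k = 4).
sum of item variances = 1.910 + 1.994 + 0.752 + 1.268 = 5.924
σ²_total = 5.924 + 2 × 3.056 = 12.036
α (item deleted) = (4/3)·(1 − 5.924/12.036) = 0.677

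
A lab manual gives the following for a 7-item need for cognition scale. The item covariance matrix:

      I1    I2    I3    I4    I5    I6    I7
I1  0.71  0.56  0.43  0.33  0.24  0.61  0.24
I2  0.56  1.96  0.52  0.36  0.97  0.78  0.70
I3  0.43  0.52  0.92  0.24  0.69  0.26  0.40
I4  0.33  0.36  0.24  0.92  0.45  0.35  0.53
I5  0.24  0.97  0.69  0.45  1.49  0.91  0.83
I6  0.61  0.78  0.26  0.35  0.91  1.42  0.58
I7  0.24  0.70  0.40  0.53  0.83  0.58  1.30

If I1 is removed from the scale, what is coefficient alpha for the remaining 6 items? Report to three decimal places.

coefficient alpha = 0.818

Remaining items: I2, I3, I4, I5, I6, I7 (k = 6).
ΣVar(i) = 1.96 + 0.92 + 0.92 + 1.49 + 1.42 + 1.30 = 8.01
σ²_T = 8.01 + 2 × 8.57 = 25.15
α (item deleted) = (6/5)·(1 − 8.01/25.15) = 0.818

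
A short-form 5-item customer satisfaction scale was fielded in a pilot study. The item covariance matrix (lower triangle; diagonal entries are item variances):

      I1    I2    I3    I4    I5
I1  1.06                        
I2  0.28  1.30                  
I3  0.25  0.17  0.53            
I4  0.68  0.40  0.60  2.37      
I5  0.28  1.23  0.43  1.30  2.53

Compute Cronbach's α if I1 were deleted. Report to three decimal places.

Remaining items: I2, I3, I4, I5 (k = 4).
ΣVar(i) = 1.30 + 0.53 + 2.37 + 2.53 = 6.73
Var(T) = 6.73 + 2 × 4.13 = 14.99
α (item deleted) = (4/3)·(1 − 6.73/14.99) = 0.735

α = 0.735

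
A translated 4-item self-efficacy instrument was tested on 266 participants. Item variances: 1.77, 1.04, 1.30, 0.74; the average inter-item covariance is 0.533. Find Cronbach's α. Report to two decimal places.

Σσ²ᵢ = 1.77 + 1.04 + 1.30 + 0.74 = 4.85
Sum of the 6 distinct covariances = 6 × 0.533 = 3.198
σ²_T = Σσ²ᵢ + 2·Σcov = 4.85 + 2 × 3.198 = 11.246
α = (4/3)·(1 − 4.85/11.246) = 0.76

Cronbach's α = 0.76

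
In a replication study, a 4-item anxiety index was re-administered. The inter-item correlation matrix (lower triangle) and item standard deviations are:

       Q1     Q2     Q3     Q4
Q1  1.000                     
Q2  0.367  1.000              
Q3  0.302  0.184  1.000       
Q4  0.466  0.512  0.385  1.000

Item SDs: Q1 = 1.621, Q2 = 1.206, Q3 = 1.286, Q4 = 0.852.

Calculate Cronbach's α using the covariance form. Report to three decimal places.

α = 0.666

Σσ²ᵢ = 1.621² + 1.206² + 1.286² + 0.852² = 6.4618
Covariances σ_ij = r_ij · s_i · s_j:
  σ(Q1,Q2) = 0.367 × 1.621 × 1.206 = 0.7175
  σ(Q1,Q3) = 0.302 × 1.621 × 1.286 = 0.6296
  σ(Q1,Q4) = 0.466 × 1.621 × 0.852 = 0.6436
  σ(Q2,Q3) = 0.184 × 1.206 × 1.286 = 0.2854
  σ(Q2,Q4) = 0.512 × 1.206 × 0.852 = 0.5261
  σ(Q3,Q4) = 0.385 × 1.286 × 0.852 = 0.4218
σ²_T = Σσ²ᵢ + 2·Σσ_ij = 6.4618 + 2 × 3.2240 = 12.9098
α = (4/3)·(1 − 6.4618/12.9098) = 0.666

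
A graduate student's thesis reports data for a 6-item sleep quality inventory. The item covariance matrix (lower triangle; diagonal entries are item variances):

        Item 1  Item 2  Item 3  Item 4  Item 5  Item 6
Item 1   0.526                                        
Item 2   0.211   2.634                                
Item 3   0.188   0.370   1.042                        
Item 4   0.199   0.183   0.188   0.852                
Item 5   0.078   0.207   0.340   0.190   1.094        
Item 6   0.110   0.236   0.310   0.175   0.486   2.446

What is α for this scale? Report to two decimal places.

Σσ²ᵢ = 0.526 + 2.634 + 1.042 + 0.852 + 1.094 + 2.446 = 8.594
Σ_{i<j} σ_ij = 3.471
σ²_T = 8.594 + 2 × 3.471 = 15.536
α = (k/(k−1))·(1 − Σσ²ᵢ/σ²_T) = (6/5)·(1 − 8.594/15.536) = 0.54

α = 0.54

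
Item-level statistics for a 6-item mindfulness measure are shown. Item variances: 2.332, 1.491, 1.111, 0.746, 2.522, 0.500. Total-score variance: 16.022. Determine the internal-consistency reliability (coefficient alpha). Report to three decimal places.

α = 0.548

sum of item variances = 2.332 + 1.491 + 1.111 + 0.746 + 2.522 + 0.500 = 8.702
α = (k/(k−1))·(1 − sum of item variances/σ²_T) = (6/5)·(1 − 8.702/16.022) = 0.548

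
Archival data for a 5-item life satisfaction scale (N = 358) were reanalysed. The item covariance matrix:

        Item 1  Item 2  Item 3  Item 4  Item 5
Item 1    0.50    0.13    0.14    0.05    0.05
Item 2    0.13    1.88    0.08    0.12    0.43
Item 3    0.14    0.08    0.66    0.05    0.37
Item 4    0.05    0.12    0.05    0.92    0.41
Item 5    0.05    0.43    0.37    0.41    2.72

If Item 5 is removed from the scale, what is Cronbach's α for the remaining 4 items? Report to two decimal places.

α = 0.30

Remaining items: Item 1, Item 2, Item 3, Item 4 (k = 4).
Σσᵢ² = 0.50 + 1.88 + 0.66 + 0.92 = 3.96
Var(T) = 3.96 + 2 × 0.57 = 5.10
α (item deleted) = (4/3)·(1 − 3.96/5.10) = 0.30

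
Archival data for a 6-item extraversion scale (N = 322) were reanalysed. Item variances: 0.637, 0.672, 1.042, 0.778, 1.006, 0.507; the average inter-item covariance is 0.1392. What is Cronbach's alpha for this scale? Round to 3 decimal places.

Cronbach's alpha = 0.568

Σσᵢ² = 0.637 + 0.672 + 1.042 + 0.778 + 1.006 + 0.507 = 4.642
Sum of the 15 distinct covariances = 15 × 0.1392 = 2.0880
Var(T) = Σσᵢ² + 2·Σcov = 4.642 + 2 × 2.0880 = 8.8180
α = (6/5)·(1 − 4.642/8.8180) = 0.568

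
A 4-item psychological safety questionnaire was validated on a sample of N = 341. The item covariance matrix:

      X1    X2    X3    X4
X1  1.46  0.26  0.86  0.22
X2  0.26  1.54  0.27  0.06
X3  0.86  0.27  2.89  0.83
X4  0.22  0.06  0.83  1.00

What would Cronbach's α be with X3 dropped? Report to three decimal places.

Remaining items: X1, X2, X4 (k = 3).
ΣVar(i) = 1.46 + 1.54 + 1.00 = 4.00
Var(T) = 4.00 + 2 × 0.54 = 5.08
α (item deleted) = (3/2)·(1 − 4.00/5.08) = 0.319

α = 0.319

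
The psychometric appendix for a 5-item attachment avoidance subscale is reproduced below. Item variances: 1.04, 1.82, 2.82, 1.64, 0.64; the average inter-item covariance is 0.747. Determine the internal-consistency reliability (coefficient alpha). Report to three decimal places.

Σσ²ᵢ = 1.04 + 1.82 + 2.82 + 1.64 + 0.64 = 7.96
Sum of the 10 distinct covariances = 10 × 0.747 = 7.470
Var(T) = Σσ²ᵢ + 2·Σcov = 7.96 + 2 × 7.470 = 22.900
α = (5/4)·(1 − 7.96/22.900) = 0.816

α = 0.816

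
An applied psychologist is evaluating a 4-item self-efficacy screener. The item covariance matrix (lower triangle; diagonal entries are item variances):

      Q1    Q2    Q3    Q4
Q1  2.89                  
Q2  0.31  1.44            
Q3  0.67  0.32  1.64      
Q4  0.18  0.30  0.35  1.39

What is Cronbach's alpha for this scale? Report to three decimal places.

Σσ²ᵢ = 2.89 + 1.44 + 1.64 + 1.39 = 7.36
Sum of the distinct covariances = 2.13
σ²_total = 7.36 + 2 × 2.13 = 11.62
α = (k/(k−1))·(1 − Σσ²ᵢ/σ²_total) = (4/3)·(1 − 7.36/11.62) = 0.489

Cronbach's alpha = 0.489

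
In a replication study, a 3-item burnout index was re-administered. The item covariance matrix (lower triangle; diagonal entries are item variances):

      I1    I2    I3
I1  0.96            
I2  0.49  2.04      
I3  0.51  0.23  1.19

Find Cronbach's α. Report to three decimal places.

α = 0.555

ΣVar(i) = 0.96 + 2.04 + 1.19 = 4.19
Sum of off-diagonal covariances = 1.23
σ²_total = 4.19 + 2 × 1.23 = 6.65
α = (k/(k−1))·(1 − ΣVar(i)/σ²_total) = (3/2)·(1 − 4.19/6.65) = 0.555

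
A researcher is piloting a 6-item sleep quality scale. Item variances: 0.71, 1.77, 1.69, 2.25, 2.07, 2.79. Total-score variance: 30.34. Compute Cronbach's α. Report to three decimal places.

Σσᵢ² = 0.71 + 1.77 + 1.69 + 2.25 + 2.07 + 2.79 = 11.28
α = (k/(k−1))·(1 − Σσᵢ²/Var(T)) = (6/5)·(1 − 11.28/30.34) = 0.754

Cronbach's α = 0.754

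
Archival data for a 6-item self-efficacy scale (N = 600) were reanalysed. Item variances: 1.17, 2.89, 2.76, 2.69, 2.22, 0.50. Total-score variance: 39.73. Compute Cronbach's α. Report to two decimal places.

Σσ²ᵢ = 1.17 + 2.89 + 2.76 + 2.69 + 2.22 + 0.50 = 12.23
α = (k/(k−1))·(1 − Σσ²ᵢ/total variance) = (6/5)·(1 − 12.23/39.73) = 0.83

Cronbach's α = 0.83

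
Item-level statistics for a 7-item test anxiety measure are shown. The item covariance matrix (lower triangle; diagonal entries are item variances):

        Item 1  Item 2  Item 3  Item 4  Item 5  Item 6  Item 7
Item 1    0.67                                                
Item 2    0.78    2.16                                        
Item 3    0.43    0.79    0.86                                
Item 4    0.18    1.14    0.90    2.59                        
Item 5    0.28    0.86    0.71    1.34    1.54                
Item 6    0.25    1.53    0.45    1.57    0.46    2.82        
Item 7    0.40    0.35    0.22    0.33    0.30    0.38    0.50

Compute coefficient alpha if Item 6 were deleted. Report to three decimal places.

α = 0.821

Remaining items: Item 1, Item 2, Item 3, Item 4, Item 5, Item 7 (k = 6).
ΣVar(i) = 0.67 + 2.16 + 0.86 + 2.59 + 1.54 + 0.50 = 8.32
total variance = 8.32 + 2 × 9.01 = 26.34
α (item deleted) = (6/5)·(1 − 8.32/26.34) = 0.821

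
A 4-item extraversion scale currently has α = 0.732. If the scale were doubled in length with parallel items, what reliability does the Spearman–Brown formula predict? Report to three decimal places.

Length factor m = 2
α' = m·α / (1 + (m−1)·α)
   = 2 × 0.732 / (1 + (2 − 1) × 0.732)
   = 1.4640 / 1.7320 = 0.845

predicted reliability = 0.845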